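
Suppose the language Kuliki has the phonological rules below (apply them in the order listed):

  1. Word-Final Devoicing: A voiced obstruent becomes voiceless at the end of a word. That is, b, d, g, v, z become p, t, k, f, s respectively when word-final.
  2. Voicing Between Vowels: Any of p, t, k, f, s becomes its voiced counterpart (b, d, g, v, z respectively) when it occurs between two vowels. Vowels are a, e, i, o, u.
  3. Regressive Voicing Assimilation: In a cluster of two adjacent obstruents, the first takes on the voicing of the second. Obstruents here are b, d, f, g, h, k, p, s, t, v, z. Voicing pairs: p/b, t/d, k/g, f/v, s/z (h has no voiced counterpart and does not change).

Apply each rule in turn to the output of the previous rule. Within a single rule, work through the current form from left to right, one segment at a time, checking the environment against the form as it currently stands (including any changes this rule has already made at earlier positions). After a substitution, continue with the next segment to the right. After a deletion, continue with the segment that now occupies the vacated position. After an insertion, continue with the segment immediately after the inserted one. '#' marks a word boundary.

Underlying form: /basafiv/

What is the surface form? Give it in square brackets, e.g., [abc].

[bazavif]

1 Word-Final Devoicing: [basafiv] → [basafif]
2 Voicing Between Vowels: [basafif] → [bazavif]
3 Regressive Voicing Assimilation: no change — [bazavif]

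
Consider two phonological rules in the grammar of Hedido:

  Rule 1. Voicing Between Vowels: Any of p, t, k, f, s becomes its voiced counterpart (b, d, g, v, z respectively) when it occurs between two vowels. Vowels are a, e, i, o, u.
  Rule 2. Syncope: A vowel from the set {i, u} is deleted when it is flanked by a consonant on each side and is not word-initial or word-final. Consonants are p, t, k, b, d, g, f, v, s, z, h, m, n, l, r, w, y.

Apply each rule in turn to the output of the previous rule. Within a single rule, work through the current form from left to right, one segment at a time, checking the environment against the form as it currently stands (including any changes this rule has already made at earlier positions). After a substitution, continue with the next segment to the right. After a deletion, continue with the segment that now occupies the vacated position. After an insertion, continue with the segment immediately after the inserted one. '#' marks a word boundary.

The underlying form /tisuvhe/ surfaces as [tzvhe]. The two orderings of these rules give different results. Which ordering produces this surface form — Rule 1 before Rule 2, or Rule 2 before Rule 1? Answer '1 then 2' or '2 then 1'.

1 then 2

Order 1 then 2:
  1 Voicing Between Vowels: [tisuvhe] → [tizuvhe]
  2 Syncope: [tizuvhe] → [tzvhe]
  result: [tzvhe]
Order 2 then 1:
  2 Syncope: [tisuvhe] → [tsvhe]
  1 Voicing Between Vowels: no change — [tsvhe]
  result: [tsvhe]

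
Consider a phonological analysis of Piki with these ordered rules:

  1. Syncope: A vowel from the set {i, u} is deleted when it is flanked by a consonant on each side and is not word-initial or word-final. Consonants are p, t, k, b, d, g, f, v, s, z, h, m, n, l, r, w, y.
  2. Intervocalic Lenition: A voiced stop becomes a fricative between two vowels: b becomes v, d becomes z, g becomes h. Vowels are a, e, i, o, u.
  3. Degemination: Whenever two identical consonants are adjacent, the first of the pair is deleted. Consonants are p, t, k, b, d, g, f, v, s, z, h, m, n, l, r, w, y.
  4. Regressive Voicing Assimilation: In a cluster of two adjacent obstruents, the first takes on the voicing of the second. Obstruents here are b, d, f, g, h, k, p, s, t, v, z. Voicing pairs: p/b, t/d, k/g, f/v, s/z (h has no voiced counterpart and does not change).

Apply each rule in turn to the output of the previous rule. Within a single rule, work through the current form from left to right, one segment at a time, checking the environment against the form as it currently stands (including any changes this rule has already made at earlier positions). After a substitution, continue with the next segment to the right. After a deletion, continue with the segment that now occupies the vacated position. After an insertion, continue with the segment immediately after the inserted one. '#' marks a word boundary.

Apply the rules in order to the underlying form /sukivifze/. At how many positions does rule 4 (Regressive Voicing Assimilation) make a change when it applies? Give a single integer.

1 Syncope: [sukivifze] → [skvfze]
2 Intervocalic Lenition: no change — [skvfze]
3 Degemination: no change — [skvfze]
4 Regressive Voicing Assimilation: [skvfze] → [sgfvze]
Rule 4 changed 3 position(s).

3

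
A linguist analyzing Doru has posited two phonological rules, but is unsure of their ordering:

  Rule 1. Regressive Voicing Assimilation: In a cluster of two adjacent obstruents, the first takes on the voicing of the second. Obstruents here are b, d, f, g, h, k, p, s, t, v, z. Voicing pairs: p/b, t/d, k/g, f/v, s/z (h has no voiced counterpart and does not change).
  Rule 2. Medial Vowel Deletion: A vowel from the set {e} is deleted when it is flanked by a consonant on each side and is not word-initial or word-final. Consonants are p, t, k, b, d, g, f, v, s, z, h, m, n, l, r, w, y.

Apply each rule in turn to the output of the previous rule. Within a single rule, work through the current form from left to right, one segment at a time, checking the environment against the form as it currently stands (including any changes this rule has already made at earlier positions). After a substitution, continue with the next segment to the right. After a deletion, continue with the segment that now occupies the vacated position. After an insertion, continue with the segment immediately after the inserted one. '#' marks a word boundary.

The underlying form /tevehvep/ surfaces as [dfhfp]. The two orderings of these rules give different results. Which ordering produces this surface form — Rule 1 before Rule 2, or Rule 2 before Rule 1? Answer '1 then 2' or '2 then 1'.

2 then 1

Order 1 then 2:
  1 Regressive Voicing Assimilation: no change — [tevehvep]
  2 Medial Vowel Deletion: [tevehvep] → [tvhvp]
  result: [tvhvp]
Order 2 then 1:
  2 Medial Vowel Deletion: [tevehvep] → [tvhvp]
  1 Regressive Voicing Assimilation: [tvhvp] → [dfhfp]
  result: [dfhfp]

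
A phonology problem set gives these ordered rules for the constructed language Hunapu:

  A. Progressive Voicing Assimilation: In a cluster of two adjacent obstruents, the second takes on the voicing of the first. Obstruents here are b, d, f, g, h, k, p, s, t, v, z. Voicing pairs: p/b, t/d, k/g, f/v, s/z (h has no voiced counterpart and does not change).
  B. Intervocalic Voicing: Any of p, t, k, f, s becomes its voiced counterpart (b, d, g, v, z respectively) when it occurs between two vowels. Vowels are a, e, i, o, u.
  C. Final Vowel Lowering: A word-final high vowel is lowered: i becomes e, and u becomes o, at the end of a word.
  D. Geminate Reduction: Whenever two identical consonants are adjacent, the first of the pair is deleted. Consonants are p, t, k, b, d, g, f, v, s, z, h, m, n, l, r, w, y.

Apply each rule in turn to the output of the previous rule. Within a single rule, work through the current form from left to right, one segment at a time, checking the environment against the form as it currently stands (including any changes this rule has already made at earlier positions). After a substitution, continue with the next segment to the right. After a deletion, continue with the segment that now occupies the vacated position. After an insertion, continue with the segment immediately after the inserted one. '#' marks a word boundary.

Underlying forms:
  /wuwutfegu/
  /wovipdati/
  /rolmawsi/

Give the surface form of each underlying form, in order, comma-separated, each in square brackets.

/wuwutfegu/:
  A Progressive Voicing Assimilation: no change — [wuwutfegu]
  B Intervocalic Voicing: no change — [wuwutfegu]
  C Final Vowel Lowering: [wuwutfegu] → [wuwutfego]
  D Geminate Reduction: no change — [wuwutfego]
/wovipdati/:
  A Progressive Voicing Assimilation: [wovipdati] → [woviptati]
  B Intervocalic Voicing: [woviptati] → [woviptadi]
  C Final Vowel Lowering: [woviptadi] → [woviptade]
  D Geminate Reduction: no change — [woviptade]
/rolmawsi/:
  A Progressive Voicing Assimilation: no change — [rolmawsi]
  B Intervocalic Voicing: no change — [rolmawsi]
  C Final Vowel Lowering: [rolmawsi] → [rolmawse]
  D Geminate Reduction: no change — [rolmawse]

[wuwutfego], [woviptade], [rolmawse]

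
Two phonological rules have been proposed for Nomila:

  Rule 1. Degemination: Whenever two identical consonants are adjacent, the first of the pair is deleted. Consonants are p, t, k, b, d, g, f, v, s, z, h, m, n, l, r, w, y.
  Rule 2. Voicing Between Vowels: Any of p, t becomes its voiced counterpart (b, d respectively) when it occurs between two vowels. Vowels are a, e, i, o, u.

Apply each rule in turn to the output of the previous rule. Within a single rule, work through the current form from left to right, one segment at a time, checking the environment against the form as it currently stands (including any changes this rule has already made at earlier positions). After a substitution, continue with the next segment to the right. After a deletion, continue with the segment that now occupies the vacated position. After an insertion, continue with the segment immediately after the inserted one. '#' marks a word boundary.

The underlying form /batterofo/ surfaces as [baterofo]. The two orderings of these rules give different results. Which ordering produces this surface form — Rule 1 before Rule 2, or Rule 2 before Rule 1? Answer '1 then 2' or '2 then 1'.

Order 1 then 2:
  1 Degemination: [batterofo] → [baterofo]
  2 Voicing Between Vowels: [baterofo] → [baderofo]
  result: [baderofo]
Order 2 then 1:
  2 Voicing Between Vowels: no change — [batterofo]
  1 Degemination: [batterofo] → [baterofo]
  result: [baterofo]

2 then 1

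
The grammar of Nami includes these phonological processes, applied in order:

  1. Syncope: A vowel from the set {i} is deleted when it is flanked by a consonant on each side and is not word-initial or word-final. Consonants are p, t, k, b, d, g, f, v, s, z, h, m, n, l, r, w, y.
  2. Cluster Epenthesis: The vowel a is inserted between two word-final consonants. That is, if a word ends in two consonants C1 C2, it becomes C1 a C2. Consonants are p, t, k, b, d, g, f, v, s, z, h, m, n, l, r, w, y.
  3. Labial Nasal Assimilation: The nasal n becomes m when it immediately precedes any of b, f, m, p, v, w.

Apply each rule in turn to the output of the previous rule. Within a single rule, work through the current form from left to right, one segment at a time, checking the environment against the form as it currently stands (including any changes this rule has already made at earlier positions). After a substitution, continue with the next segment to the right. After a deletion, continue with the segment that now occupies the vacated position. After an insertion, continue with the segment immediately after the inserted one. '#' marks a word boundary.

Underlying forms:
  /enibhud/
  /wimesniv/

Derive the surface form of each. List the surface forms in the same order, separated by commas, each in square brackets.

/enibhud/:
  1 Syncope: [enibhud] → [enbhud]
  2 Cluster Epenthesis: no change — [enbhud]
  3 Labial Nasal Assimilation: [enbhud] → [embhud]
/wimesniv/:
  1 Syncope: [wimesniv] → [wmesnv]
  2 Cluster Epenthesis: [wmesnv] → [wmesnav]
  3 Labial Nasal Assimilation: no change — [wmesnav]

[embhud], [wmesnav]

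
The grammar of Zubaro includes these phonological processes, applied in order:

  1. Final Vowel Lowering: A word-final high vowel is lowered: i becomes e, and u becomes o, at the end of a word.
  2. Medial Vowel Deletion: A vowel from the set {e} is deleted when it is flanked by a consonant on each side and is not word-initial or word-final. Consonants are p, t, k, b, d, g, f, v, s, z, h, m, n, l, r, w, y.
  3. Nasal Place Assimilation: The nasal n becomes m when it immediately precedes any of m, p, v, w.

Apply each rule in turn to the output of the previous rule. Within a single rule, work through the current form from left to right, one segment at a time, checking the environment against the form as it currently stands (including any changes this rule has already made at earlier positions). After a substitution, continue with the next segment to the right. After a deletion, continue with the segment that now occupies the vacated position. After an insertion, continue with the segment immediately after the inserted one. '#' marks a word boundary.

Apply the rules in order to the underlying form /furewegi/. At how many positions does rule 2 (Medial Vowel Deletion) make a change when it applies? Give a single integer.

2

1 Final Vowel Lowering: [furewegi] → [furewege]
2 Medial Vowel Deletion: [furewege] → [furwge]
3 Nasal Place Assimilation: no change — [furwge]
Rule 2 changed 2 position(s).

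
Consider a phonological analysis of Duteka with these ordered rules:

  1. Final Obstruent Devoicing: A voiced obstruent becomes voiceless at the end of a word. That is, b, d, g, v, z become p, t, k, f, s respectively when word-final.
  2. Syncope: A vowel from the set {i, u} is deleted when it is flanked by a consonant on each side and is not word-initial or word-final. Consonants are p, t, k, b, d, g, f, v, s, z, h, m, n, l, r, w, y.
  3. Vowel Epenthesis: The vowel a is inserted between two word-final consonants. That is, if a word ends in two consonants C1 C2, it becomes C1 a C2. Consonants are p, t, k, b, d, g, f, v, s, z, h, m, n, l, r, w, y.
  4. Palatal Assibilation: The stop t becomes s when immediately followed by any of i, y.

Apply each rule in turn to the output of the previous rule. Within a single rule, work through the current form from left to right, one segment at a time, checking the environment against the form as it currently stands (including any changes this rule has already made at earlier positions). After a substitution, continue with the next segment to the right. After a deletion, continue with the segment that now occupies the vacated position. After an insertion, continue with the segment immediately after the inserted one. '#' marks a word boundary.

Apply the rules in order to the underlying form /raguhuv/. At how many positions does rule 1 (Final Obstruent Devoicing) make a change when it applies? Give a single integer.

1 Final Obstruent Devoicing: [raguhuv] → [raguhuf]
2 Syncope: [raguhuf] → [raghf]
3 Vowel Epenthesis: [raghf] → [raghaf]
4 Palatal Assibilation: no change — [raghaf]
Rule 1 changed 1 position(s).

1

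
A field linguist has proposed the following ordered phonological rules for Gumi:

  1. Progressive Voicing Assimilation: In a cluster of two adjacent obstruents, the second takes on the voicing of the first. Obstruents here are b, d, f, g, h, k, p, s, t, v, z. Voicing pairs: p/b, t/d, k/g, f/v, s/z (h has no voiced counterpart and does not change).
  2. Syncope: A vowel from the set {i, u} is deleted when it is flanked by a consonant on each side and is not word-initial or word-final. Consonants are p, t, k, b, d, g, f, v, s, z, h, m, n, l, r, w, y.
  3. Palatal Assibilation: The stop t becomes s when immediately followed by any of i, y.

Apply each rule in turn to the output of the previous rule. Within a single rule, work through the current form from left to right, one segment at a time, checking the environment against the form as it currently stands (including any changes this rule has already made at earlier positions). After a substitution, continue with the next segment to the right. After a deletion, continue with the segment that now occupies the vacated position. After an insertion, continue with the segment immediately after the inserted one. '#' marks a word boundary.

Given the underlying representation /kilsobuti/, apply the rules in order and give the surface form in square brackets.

1 Progressive Voicing Assimilation: no change — [kilsobuti]
2 Syncope: [kilsobuti] → [klsobti]
3 Palatal Assibilation: [klsobti] → [klsobsi]

[klsobsi]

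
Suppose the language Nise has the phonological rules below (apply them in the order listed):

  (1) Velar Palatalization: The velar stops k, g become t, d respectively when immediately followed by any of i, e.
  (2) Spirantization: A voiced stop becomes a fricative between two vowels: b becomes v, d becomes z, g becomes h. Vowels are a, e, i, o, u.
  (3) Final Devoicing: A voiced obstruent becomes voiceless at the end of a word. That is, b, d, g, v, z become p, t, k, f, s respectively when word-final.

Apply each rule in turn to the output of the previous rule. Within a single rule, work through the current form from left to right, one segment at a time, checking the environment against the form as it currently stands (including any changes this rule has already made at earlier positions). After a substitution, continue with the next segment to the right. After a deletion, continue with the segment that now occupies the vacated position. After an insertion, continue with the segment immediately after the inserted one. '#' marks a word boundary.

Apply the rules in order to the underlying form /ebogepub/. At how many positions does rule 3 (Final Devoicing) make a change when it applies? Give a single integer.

1

(1) Velar Palatalization: [ebogepub] → [ebodepub]
(2) Spirantization: [ebodepub] → [evozepub]
(3) Final Devoicing: [evozepub] → [evozepup]
Rule 3 changed 1 position(s).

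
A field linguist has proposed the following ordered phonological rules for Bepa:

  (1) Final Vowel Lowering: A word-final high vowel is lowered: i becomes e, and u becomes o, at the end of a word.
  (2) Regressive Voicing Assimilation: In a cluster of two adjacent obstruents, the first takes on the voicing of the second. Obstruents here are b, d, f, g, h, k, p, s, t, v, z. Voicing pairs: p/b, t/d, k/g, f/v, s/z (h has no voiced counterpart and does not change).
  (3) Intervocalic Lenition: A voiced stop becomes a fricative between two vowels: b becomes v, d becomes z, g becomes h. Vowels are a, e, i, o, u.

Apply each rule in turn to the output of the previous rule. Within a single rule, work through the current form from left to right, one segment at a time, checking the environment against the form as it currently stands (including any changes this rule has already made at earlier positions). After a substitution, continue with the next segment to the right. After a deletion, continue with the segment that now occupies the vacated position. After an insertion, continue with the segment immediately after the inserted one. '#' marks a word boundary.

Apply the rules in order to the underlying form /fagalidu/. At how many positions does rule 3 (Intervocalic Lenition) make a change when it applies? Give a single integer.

2

(1) Final Vowel Lowering: [fagalidu] → [fagalido]
(2) Regressive Voicing Assimilation: no change — [fagalido]
(3) Intervocalic Lenition: [fagalido] → [fahalizo]
Rule 3 changed 2 position(s).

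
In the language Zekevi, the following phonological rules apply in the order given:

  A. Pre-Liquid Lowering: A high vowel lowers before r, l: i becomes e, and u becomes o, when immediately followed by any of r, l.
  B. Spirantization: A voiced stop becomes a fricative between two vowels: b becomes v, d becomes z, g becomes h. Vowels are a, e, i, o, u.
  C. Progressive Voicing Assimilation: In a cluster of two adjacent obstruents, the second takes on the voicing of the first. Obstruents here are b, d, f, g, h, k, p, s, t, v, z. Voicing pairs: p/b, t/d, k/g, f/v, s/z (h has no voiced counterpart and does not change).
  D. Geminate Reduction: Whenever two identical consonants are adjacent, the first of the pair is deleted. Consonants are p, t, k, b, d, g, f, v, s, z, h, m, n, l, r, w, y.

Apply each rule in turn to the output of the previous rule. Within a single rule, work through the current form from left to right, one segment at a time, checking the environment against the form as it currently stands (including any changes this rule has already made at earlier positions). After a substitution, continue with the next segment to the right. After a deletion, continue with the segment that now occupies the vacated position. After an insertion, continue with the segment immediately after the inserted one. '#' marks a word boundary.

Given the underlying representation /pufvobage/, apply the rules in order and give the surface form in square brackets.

A Pre-Liquid Lowering: no change — [pufvobage]
B Spirantization: [pufvobage] → [pufvovahe]
C Progressive Voicing Assimilation: [pufvovahe] → [puffovahe]
D Geminate Reduction: [puffovahe] → [pufovahe]

[pufovahe]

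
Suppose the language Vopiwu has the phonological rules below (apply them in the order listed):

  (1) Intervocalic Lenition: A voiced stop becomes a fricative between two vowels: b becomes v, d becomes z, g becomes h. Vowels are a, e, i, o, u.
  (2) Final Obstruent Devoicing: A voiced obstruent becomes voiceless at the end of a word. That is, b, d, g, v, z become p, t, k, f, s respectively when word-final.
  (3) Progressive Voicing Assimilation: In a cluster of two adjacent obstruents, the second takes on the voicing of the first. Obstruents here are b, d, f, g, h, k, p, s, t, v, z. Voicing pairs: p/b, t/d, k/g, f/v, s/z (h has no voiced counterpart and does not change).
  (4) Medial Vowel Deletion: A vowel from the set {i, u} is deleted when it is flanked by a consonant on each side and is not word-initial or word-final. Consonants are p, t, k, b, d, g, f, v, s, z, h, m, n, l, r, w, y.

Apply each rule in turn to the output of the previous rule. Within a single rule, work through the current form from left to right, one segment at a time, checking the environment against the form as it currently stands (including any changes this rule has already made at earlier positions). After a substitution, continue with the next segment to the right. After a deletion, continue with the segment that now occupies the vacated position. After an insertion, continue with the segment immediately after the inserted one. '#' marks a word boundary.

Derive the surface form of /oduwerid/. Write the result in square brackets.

[ozwert]

(1) Intervocalic Lenition: [oduwerid] → [ozuwerid]
(2) Final Obstruent Devoicing: [ozuwerid] → [ozuwerit]
(3) Progressive Voicing Assimilation: no change — [ozuwerit]
(4) Medial Vowel Deletion: [ozuwerit] → [ozwert]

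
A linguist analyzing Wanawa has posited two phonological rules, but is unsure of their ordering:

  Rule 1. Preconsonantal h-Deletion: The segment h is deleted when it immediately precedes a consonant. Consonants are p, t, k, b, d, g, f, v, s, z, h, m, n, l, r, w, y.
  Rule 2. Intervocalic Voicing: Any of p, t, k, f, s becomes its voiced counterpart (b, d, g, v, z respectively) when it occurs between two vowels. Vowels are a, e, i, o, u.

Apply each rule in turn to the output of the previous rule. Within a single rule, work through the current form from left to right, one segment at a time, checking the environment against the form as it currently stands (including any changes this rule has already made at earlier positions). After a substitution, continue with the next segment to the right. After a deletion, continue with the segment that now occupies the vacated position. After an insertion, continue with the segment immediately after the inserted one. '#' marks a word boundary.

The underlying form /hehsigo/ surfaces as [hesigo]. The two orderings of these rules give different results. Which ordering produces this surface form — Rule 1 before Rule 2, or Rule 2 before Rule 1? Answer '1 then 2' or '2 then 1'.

Order 1 then 2:
  1 Preconsonantal h-Deletion: [hehsigo] → [hesigo]
  2 Intervocalic Voicing: [hesigo] → [hezigo]
  result: [hezigo]
Order 2 then 1:
  2 Intervocalic Voicing: no change — [hehsigo]
  1 Preconsonantal h-Deletion: [hehsigo] → [hesigo]
  result: [hesigo]

2 then 1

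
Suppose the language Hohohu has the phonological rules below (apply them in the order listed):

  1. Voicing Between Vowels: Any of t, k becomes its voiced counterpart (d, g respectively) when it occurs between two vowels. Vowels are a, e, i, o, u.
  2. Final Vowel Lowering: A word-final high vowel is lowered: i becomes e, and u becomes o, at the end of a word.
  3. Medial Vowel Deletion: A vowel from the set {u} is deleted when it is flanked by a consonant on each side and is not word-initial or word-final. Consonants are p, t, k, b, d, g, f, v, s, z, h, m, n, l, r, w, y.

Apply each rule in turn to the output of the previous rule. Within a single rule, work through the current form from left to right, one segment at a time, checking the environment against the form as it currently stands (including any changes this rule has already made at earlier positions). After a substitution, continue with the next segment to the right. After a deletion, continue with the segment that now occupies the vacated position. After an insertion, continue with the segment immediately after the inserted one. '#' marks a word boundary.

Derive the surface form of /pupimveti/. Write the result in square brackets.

1 Voicing Between Vowels: [pupimveti] → [pupimvedi]
2 Final Vowel Lowering: [pupimvedi] → [pupimvede]
3 Medial Vowel Deletion: [pupimvede] → [ppimvede]

[ppimvede]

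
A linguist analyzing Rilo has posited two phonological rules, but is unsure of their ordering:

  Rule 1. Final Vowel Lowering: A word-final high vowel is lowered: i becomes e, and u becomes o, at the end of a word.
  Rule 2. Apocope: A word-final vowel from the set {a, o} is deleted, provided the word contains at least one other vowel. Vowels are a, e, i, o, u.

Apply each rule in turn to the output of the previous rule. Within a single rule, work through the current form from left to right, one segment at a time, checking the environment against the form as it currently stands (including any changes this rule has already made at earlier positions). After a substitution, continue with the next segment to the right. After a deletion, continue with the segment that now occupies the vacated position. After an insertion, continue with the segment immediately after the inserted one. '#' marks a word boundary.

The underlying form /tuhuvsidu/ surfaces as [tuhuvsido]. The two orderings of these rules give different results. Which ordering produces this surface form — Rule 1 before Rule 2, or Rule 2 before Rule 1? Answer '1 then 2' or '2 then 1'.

Order 1 then 2:
  1 Final Vowel Lowering: [tuhuvsidu] → [tuhuvsido]
  2 Apocope: [tuhuvsido] → [tuhuvsid]
  result: [tuhuvsid]
Order 2 then 1:
  2 Apocope: no change — [tuhuvsidu]
  1 Final Vowel Lowering: [tuhuvsidu] → [tuhuvsido]
  result: [tuhuvsido]

2 then 1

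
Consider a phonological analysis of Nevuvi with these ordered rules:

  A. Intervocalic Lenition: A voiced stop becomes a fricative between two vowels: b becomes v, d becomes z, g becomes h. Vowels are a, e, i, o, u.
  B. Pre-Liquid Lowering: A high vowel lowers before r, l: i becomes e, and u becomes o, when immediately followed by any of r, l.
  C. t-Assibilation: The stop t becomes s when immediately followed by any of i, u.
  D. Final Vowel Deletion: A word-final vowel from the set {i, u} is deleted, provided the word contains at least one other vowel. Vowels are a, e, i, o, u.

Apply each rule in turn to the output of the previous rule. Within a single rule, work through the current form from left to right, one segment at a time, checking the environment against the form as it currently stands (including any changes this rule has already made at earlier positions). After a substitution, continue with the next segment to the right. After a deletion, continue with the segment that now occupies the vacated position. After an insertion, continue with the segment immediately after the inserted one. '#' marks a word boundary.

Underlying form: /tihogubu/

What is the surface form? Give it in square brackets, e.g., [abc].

[sihohuv]

A Intervocalic Lenition: [tihogubu] → [tihohuvu]
B Pre-Liquid Lowering: no change — [tihohuvu]
C t-Assibilation: [tihohuvu] → [sihohuvu]
D Final Vowel Deletion: [sihohuvu] → [sihohuv]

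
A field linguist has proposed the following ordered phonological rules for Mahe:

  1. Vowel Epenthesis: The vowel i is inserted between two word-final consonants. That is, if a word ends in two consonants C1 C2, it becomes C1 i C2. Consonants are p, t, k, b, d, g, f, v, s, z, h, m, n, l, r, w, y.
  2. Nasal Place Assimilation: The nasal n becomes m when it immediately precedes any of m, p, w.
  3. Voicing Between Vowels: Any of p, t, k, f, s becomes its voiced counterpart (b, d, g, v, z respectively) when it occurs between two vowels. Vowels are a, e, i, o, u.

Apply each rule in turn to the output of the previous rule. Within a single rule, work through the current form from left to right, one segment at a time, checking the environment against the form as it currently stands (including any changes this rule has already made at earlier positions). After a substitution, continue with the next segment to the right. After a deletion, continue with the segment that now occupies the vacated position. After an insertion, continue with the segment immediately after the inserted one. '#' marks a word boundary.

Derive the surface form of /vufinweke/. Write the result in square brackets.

1 Vowel Epenthesis: no change — [vufinweke]
2 Nasal Place Assimilation: [vufinweke] → [vufimweke]
3 Voicing Between Vowels: [vufimweke] → [vuvimwege]

[vuvimwege]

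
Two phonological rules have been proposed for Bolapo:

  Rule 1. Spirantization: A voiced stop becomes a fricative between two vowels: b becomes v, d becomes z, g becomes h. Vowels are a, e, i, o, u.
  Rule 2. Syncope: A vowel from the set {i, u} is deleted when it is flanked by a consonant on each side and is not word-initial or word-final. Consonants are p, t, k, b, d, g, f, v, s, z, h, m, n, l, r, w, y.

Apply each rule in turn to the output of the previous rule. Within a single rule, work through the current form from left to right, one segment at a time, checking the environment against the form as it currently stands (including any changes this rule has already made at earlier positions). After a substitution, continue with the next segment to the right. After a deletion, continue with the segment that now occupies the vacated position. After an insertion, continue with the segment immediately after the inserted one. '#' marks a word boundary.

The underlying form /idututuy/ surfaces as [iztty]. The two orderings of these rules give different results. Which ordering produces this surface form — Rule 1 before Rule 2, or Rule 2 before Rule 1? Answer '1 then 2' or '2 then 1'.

Order 1 then 2:
  1 Spirantization: [idututuy] → [izututuy]
  2 Syncope: [izututuy] → [iztty]
  result: [iztty]
Order 2 then 1:
  2 Syncope: [idututuy] → [idtty]
  1 Spirantization: no change — [idtty]
  result: [idtty]

1 then 2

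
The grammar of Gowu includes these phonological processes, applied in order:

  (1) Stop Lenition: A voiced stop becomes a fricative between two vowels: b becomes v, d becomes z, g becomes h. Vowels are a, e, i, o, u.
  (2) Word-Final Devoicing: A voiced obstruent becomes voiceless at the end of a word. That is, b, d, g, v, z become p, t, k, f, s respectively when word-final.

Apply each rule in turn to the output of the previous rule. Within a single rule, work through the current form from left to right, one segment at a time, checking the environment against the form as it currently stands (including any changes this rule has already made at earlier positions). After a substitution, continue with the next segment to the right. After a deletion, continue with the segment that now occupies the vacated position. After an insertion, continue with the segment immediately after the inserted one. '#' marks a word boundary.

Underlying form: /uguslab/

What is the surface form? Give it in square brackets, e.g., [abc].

(1) Stop Lenition: [uguslab] → [uhuslab]
(2) Word-Final Devoicing: [uhuslab] → [uhuslap]

[uhuslap]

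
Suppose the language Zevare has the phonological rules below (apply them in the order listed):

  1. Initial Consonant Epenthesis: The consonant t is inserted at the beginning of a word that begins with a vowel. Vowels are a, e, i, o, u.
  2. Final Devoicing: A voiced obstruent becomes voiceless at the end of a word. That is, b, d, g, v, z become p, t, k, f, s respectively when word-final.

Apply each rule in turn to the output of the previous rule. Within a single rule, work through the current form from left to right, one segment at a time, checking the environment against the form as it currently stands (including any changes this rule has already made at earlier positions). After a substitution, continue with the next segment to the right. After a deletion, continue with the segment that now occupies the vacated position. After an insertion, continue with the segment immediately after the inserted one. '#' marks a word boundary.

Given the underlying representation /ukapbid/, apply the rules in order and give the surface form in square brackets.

1 Initial Consonant Epenthesis: [ukapbid] → [tukapbid]
2 Final Devoicing: [tukapbid] → [tukapbit]

[tukapbit]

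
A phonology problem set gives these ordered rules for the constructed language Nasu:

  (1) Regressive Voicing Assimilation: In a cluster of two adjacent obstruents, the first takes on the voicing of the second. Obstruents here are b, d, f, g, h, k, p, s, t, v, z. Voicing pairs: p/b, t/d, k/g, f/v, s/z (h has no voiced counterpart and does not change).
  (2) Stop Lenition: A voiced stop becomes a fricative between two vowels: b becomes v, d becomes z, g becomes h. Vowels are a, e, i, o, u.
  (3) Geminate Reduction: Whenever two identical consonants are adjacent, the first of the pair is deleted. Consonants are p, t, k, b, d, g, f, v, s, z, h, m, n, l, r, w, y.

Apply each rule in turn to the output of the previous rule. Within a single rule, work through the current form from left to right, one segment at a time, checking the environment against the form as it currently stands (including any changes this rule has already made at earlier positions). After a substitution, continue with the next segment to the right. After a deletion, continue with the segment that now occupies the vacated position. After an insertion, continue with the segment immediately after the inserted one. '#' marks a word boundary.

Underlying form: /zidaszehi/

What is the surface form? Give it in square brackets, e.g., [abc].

(1) Regressive Voicing Assimilation: [zidaszehi] → [zidazzehi]
(2) Stop Lenition: [zidazzehi] → [zizazzehi]
(3) Geminate Reduction: [zizazzehi] → [zizazehi]

[zizazehi]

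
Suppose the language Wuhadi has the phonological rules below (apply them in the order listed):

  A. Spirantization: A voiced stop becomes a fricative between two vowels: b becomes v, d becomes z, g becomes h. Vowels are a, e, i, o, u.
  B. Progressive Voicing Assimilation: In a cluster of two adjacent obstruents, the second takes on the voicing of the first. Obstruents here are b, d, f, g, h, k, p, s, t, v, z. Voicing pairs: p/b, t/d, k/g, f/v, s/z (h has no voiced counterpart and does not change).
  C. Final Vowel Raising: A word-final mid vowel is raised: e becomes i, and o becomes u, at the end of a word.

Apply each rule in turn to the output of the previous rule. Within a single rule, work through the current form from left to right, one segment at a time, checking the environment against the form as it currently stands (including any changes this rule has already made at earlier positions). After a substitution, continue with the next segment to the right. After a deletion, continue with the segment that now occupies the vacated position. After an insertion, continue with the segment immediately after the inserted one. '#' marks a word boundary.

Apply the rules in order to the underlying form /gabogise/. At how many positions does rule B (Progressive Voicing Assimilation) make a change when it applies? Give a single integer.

0

A Spirantization: [gabogise] → [gavohise]
B Progressive Voicing Assimilation: no change — [gavohise]
C Final Vowel Raising: [gavohise] → [gavohisi]
Rule B changed 0 position(s).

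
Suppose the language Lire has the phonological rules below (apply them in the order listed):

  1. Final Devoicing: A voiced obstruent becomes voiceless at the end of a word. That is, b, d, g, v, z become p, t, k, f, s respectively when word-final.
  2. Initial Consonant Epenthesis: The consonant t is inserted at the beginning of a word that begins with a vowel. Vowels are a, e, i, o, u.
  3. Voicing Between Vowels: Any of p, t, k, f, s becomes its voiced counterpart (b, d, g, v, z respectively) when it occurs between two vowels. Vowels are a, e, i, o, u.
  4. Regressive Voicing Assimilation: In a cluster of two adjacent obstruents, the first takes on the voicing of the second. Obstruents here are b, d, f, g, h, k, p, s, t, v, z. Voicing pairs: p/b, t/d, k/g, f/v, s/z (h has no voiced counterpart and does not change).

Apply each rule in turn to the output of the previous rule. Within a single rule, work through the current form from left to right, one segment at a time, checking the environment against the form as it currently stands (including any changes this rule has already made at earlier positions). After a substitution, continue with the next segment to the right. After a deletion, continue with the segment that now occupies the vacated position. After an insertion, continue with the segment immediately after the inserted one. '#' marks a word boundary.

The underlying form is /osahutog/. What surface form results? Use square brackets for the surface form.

1 Final Devoicing: [osahutog] → [osahutok]
2 Initial Consonant Epenthesis: [osahutok] → [tosahutok]
3 Voicing Between Vowels: [tosahutok] → [tozahudok]
4 Regressive Voicing Assimilation: no change — [tozahudok]

[tozahudok]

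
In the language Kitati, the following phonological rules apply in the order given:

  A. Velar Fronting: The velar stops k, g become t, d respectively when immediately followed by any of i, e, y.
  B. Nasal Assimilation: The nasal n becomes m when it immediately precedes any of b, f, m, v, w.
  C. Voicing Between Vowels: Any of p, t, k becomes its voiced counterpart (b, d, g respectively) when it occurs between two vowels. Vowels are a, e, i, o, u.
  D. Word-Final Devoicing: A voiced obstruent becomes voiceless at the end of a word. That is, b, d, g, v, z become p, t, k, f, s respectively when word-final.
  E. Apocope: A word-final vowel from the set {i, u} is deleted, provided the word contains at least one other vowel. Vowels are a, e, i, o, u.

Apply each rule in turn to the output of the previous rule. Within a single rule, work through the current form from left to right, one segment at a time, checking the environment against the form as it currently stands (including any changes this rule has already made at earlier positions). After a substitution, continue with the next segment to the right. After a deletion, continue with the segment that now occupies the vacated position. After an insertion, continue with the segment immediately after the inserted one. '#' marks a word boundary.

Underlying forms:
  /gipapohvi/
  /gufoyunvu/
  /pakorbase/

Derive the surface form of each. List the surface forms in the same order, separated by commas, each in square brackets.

/gipapohvi/:
  A Velar Fronting: [gipapohvi] → [dipapohvi]
  B Nasal Assimilation: no change — [dipapohvi]
  C Voicing Between Vowels: [dipapohvi] → [dibabohvi]
  D Word-Final Devoicing: no change — [dibabohvi]
  E Apocope: [dibabohvi] → [dibabohv]
/gufoyunvu/:
  A Velar Fronting: no change — [gufoyunvu]
  B Nasal Assimilation: [gufoyunvu] → [gufoyumvu]
  C Voicing Between Vowels: no change — [gufoyumvu]
  D Word-Final Devoicing: no change — [gufoyumvu]
  E Apocope: [gufoyumvu] → [gufoyumv]
/pakorbase/:
  A Velar Fronting: no change — [pakorbase]
  B Nasal Assimilation: no change — [pakorbase]
  C Voicing Between Vowels: [pakorbase] → [pagorbase]
  D Word-Final Devoicing: no change — [pagorbase]
  E Apocope: no change — [pagorbase]

[dibabohv], [gufoyumv], [pagorbase]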